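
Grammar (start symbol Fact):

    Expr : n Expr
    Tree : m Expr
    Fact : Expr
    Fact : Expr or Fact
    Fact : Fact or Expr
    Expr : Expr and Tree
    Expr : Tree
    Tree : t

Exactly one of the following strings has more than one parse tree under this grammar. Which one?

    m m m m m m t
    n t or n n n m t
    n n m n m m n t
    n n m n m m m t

m m m m m m t: 1 tree
n t or n n n m t: 2 trees
n n m n m m n t: 1 tree
n n m n m m m t: 1 tree

n t or n n n m t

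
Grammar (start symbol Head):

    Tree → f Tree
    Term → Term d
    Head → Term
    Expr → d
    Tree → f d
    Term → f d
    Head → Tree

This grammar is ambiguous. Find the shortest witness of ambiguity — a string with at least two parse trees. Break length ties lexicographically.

length 2: f d has 2 parse trees

Two derivations of f d:
  Head ⇒ Term ⇒ f d
  Head ⇒ Tree ⇒ f d

f d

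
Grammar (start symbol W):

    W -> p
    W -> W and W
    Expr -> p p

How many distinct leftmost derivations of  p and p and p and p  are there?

Parse trees for p and p and p and p:
  [W [W p] and [W [W p] and [W [W p] and [W p]]]]
  [W [W p] and [W [W [W p] and [W p]] and [W p]]]
  [W [W [W p] and [W p]] and [W [W p] and [W p]]]
  [W [W [W p] and [W [W p] and [W p]]] and [W p]]
  [W [W [W [W p] and [W p]] and [W p]] and [W p]]

5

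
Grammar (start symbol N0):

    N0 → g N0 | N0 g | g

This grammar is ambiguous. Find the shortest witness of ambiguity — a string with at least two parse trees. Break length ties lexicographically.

length 1: no string has ≥2 trees
length 2: g g has 2 parse trees

Two derivations of g g:
  N0 ⇒ g N0 ⇒ g g
  N0 ⇒ N0 g ⇒ g g

g g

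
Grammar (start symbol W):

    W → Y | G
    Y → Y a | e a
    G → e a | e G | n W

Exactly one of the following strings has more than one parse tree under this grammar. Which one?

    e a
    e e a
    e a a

e a: 2 trees
e e a: 1 tree
e a a: 1 tree

e a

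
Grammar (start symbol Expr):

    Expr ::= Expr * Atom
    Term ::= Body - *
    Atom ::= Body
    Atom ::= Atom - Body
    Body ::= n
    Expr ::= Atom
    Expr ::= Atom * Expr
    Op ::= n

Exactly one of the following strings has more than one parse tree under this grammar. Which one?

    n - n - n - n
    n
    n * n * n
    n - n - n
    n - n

n * n * n

n - n - n - n: 1 tree
n: 1 tree
n * n * n: 4 trees
n - n - n: 1 tree
n - n: 1 tree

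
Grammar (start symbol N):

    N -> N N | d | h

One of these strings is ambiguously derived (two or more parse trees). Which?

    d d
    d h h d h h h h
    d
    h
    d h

d d: 1 tree
d h h d h h h h: 429 trees
d: 1 tree
h: 1 tree
d h: 1 tree

d h h d h h h h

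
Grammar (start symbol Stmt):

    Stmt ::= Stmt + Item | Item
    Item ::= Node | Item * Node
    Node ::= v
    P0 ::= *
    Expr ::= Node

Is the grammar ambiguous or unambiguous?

(P0, Expr are unreachable from Stmt, so their rules don't affect L(Stmt).) Stmt → Stmt + Item | Item  ;  Item → Item * Node | Node  — a left-associative chain with Node at the bottom. Each string factors uniquely by precedence.

Unambiguous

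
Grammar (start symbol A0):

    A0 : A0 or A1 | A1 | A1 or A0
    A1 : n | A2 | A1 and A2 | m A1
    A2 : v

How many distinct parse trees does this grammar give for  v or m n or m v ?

4

Parse trees for v or m n or m v:
  [A0 [A0 [A0 [A1 [A2 v]]] or [A1 m [A1 n]]] or [A1 m [A1 [A2 v]]]]
  [A0 [A0 [A1 [A2 v]] or [A0 [A1 m [A1 n]]]] or [A1 m [A1 [A2 v]]]]
  [A0 [A1 [A2 v]] or [A0 [A0 [A1 m [A1 n]]] or [A1 m [A1 [A2 v]]]]]
  [A0 [A1 [A2 v]] or [A0 [A1 m [A1 n]] or [A0 [A1 m [A1 [A2 v]]]]]]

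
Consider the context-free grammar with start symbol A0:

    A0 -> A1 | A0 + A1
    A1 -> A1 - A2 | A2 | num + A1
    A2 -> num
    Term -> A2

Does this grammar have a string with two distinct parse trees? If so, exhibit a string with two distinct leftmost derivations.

Witness: num + num

Derivation 1: A0 ⇒ A1 ⇒ num + A1 ⇒ num + A2 ⇒ num + num
Derivation 2: A0 ⇒ A0 + A1 ⇒ A1 + A1 ⇒ A2 + A1 ⇒ num + A1 ⇒ num + A2 ⇒ num + num

Two distinct leftmost derivations for the same string.

Ambiguous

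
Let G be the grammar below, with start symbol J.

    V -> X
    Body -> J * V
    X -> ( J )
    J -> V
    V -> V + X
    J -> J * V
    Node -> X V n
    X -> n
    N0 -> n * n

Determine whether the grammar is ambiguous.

(N0, Node, Body are unreachable from J, so their rules don't affect L(J).) J → J * V | V  ;  V → V + X | X  — a left-associative chain with X at the bottom. Each string factors uniquely by precedence.

Unambiguous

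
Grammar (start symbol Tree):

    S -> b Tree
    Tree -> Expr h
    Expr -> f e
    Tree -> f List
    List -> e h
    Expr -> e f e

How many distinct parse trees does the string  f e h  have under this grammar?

Parse trees for f e h:
  [Tree [Expr f e] h]
  [Tree f [List e h]]

2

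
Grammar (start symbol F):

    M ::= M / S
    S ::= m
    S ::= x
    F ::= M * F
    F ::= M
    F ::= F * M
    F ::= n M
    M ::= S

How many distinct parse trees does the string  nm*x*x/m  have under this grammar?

Parse trees for nm*x*x/m:
  [F [F [F n [M [S m]]] * [M [S x]]] * [M [M [S x]] / [S m]]]

1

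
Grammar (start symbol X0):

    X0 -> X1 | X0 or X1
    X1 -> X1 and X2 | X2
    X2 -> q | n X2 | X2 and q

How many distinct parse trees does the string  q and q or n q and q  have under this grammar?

6

Parse trees for q and q or n q and q:
  [X0 [X0 [X1 [X1 [X2 q]] and [X2 q]]] or [X1 [X1 [X2 n [X2 q]]] and [X2 q]]]
  [X0 [X0 [X1 [X1 [X2 q]] and [X2 q]]] or [X1 [X2 n [X2 [X2 q] and q]]]]
  [X0 [X0 [X1 [X1 [X2 q]] and [X2 q]]] or [X1 [X2 [X2 n [X2 q]] and q]]]
  [X0 [X0 [X1 [X2 [X2 q] and q]]] or [X1 [X1 [X2 n [X2 q]]] and [X2 q]]]
  [X0 [X0 [X1 [X2 [X2 q] and q]]] or [X1 [X2 n [X2 [X2 q] and q]]]]
  [X0 [X0 [X1 [X2 [X2 q] and q]]] or [X1 [X2 [X2 n [X2 q]] and q]]]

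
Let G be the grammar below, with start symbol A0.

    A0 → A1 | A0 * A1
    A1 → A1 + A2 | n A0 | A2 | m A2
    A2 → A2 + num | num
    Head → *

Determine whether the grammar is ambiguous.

Witness: num + num

Derivation 1: A0 ⇒ A1 ⇒ A1 + A2 ⇒ A2 + A2 ⇒ num + A2 ⇒ num + num
Derivation 2: A0 ⇒ A1 ⇒ A2 ⇒ A2 + num ⇒ num + num

Two distinct leftmost derivations for the same string.

Ambiguous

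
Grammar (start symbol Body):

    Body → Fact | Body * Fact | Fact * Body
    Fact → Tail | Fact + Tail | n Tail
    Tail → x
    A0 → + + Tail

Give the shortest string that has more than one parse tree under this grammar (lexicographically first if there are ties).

length 1: no string has ≥2 trees
length 2: no string has ≥2 trees
length 3: x * x has 2 parse trees

Two derivations of x * x:
  Body ⇒ Body * Fact ⇒ Fact * Fact ⇒ Tail * Fact ⇒ x * Fact ⇒ x * Tail ⇒ x * x
  Body ⇒ Fact * Body ⇒ Tail * Body ⇒ x * Body ⇒ x * Fact ⇒ x * Tail ⇒ x * x

x * x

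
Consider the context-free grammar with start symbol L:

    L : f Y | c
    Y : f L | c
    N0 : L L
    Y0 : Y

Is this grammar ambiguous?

Only L, Y are reachable from L; ignoring the rest: Restricted to the reachable nonterminals, every rule has the form A → t or A → t B, and no two rules for the same A share a first terminal. The grammar encodes a DFA — one run per string.

Unambiguous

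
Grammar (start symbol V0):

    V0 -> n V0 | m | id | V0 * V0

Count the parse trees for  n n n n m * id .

Parse trees for n n n n m * id:
  [V0 n [V0 n [V0 n [V0 n [V0 [V0 m] * [V0 id]]]]]]
  [V0 n [V0 n [V0 n [V0 [V0 n [V0 m]] * [V0 id]]]]]
  [V0 n [V0 n [V0 [V0 n [V0 n [V0 m]]] * [V0 id]]]]
  [V0 n [V0 [V0 n [V0 n [V0 n [V0 m]]]] * [V0 id]]]
  [V0 [V0 n [V0 n [V0 n [V0 n [V0 m]]]]] * [V0 id]]

5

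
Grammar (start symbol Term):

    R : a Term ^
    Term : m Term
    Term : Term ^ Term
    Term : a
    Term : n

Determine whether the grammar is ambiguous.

Ambiguous

Witness: m a ^ a

Derivation 1: Term ⇒ m Term ⇒ m Term ^ Term ⇒ m a ^ Term ⇒ m a ^ a
Derivation 2: Term ⇒ Term ^ Term ⇒ m Term ^ Term ⇒ m a ^ Term ⇒ m a ^ a

Two distinct leftmost derivations for the same string.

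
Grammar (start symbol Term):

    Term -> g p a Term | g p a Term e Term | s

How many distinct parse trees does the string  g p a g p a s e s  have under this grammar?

Parse trees for g p a g p a s e s:
  [Term g p a [Term g p a [Term s] e [Term s]]]
  [Term g p a [Term g p a [Term s]] e [Term s]]

2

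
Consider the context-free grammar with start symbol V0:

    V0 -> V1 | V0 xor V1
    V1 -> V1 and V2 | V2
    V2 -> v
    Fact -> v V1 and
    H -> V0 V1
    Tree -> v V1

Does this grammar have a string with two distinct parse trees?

(Fact, H, Tree are unreachable from V0, so their rules don't affect L(V0).) The grammar is stratified — V0 handles 'xor' (left-recursive), V1 handles 'and', V2 atoms. Each operator has a fixed associativity and precedence level, so every string has one parse.

Unambiguous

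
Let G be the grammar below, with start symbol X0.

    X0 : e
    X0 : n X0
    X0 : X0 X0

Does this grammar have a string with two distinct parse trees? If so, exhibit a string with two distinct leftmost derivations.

Witness: e e e

Derivation 1: X0 ⇒ X0 X0 ⇒ e X0 ⇒ e X0 X0 ⇒ e e X0 ⇒ e e e
Derivation 2: X0 ⇒ X0 X0 ⇒ X0 X0 X0 ⇒ e X0 X0 ⇒ e e X0 ⇒ e e e

Two distinct leftmost derivations for the same string.

Ambiguous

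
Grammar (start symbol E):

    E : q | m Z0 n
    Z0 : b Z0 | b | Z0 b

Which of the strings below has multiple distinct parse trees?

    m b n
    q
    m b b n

m b n: 1 tree
q: 1 tree
m b b n: 2 trees

m b b n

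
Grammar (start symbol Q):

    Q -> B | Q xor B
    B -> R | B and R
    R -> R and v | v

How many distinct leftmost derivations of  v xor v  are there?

1

Parse trees for v xor v:
  [Q [Q [B [R v]]] xor [B [R v]]]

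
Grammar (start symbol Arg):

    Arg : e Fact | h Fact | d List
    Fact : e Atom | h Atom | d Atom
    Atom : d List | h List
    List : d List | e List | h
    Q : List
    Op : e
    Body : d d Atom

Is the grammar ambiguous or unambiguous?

Only Arg, Fact, Atom, List are reachable from Arg; ignoring the rest: Each reachable nonterminal has at most one production per leading terminal, and all productions are right-linear; the derivation is determined token-by-token.

Unambiguous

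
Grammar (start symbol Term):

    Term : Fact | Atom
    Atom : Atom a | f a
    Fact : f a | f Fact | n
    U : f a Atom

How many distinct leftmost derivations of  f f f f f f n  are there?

Parse trees for f f f f f f n:
  [Term [Fact f [Fact f [Fact f [Fact f [Fact f [Fact f [Fact n]]]]]]]]

1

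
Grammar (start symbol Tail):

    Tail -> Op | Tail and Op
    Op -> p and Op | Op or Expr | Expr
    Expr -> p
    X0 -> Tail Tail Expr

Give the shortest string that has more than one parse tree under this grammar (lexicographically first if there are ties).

length 1: no string has ≥2 trees
length 3: p and p has 2 parse trees

Two derivations of p and p:
  Tail ⇒ Op ⇒ p and Op ⇒ p and Expr ⇒ p and p
  Tail ⇒ Tail and Op ⇒ Op and Op ⇒ Expr and Op ⇒ p and Op ⇒ p and Expr ⇒ p and p

p and p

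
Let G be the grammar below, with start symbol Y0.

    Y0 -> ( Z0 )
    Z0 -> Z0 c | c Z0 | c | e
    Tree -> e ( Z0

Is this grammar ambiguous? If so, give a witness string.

Ambiguous

Witness: ( c c )

Derivation 1: Y0 ⇒ ( Z0 ) ⇒ ( Z0 c ) ⇒ ( c c )
Derivation 2: Y0 ⇒ ( Z0 ) ⇒ ( c Z0 ) ⇒ ( c c )

Two distinct leftmost derivations for the same string.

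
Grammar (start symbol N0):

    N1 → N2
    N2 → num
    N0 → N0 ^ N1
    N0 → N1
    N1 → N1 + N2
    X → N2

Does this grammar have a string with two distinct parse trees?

Unambiguous

(X is unreachable from N0, so its rules don't affect L(N0).) This is a standard precedence ladder (N0 over N1 over N2), with each level left-recursive on its own operator ('^' at N0, '+' at N1). That structure is LR(1), hence unambiguous.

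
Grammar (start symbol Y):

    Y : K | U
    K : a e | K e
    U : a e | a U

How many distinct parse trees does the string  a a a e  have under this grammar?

1

Parse trees for a a a e:
  [Y [U a [U a [U a e]]]]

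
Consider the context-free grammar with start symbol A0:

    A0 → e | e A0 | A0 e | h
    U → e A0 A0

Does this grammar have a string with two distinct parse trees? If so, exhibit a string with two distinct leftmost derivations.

Witness: e e

Derivation 1: A0 ⇒ e A0 ⇒ e e
Derivation 2: A0 ⇒ A0 e ⇒ e e

Two distinct leftmost derivations for the same string.

Ambiguous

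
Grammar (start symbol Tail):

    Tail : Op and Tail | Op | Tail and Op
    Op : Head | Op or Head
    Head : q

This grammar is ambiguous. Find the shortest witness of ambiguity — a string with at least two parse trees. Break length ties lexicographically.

q and q

length 1: no string has ≥2 trees
length 3: q and q has 2 parse trees

Two derivations of q and q:
  Tail ⇒ Op and Tail ⇒ Head and Tail ⇒ q and Tail ⇒ q and Op ⇒ q and Head ⇒ q and q
  Tail ⇒ Tail and Op ⇒ Op and Op ⇒ Head and Op ⇒ q and Op ⇒ q and Head ⇒ q and q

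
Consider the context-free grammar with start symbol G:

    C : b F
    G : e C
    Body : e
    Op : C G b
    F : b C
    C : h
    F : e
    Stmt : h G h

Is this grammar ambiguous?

Unambiguous

Only G, C, F are reachable from G; ignoring the rest: The reachable rules are right-linear with at most one rule per (nonterminal, next-terminal) pair. Each input token forces the next rule, so parsing is deterministic.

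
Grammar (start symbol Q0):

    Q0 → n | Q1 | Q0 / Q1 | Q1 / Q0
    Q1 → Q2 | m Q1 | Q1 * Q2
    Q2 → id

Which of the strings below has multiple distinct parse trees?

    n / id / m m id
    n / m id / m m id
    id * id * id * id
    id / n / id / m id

n / id / m m id: 1 tree
n / m id / m m id: 1 tree
id * id * id * id: 1 tree
id / n / id / m id: 3 trees

id / n / id / m id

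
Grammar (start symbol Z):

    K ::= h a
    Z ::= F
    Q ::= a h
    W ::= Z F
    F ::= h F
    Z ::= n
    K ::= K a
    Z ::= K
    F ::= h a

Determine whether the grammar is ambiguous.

Witness: h a

Derivation 1: Z ⇒ F ⇒ h a
Derivation 2: Z ⇒ K ⇒ h a

Two distinct leftmost derivations for the same string.

Ambiguous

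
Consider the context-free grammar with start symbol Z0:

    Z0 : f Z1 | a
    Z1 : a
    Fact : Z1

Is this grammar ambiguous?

Unambiguous

Only Z0, Z1 are reachable from Z0; ignoring the rest: The reachable rules are right-linear with at most one rule per (nonterminal, next-terminal) pair. Each input token forces the next rule, so parsing is deterministic.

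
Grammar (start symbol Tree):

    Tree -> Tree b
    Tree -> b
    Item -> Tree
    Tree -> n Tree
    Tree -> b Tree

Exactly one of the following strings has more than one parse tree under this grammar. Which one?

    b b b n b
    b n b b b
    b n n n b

b n b b b

b b b n b: 1 tree
b n b b b: 11 trees
b n n n b: 1 tree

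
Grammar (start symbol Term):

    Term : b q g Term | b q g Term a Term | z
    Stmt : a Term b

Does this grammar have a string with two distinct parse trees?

Ambiguous

Witness: b q g b q g z a z

Derivation 1: Term ⇒ b q g Term ⇒ b q g b q g Term a Term ⇒ b q g b q g z a Term ⇒ b q g b q g z a z
Derivation 2: Term ⇒ b q g Term a Term ⇒ b q g b q g Term a Term ⇒ b q g b q g z a Term ⇒ b q g b q g z a z

Two distinct leftmost derivations for the same string.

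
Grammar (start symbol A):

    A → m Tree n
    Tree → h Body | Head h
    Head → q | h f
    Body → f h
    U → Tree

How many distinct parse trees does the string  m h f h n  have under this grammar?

2

Parse trees for m h f h n:
  [A m [Tree h [Body f h]] n]
  [A m [Tree [Head h f] h] n]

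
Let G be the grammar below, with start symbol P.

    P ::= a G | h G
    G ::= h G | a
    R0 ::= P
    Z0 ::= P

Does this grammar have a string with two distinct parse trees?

Unambiguous

(R0, Z0 are unreachable from P, so their rules don't affect L(P).) The reachable rules are right-linear with at most one rule per (nonterminal, next-terminal) pair. Each input token forces the next rule, so parsing is deterministic.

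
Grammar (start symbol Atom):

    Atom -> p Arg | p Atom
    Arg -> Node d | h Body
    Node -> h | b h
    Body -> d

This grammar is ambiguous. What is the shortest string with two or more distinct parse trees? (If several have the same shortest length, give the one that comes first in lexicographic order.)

length 3: p h d has 2 parse trees

Two derivations of p h d:
  Atom ⇒ p Arg ⇒ p Node d ⇒ p h d
  Atom ⇒ p Arg ⇒ p h Body ⇒ p h d

p h d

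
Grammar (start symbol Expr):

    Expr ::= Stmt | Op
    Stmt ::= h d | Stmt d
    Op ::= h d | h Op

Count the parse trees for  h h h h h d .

1

Parse trees for h h h h h d:
  [Expr [Op h [Op h [Op h [Op h [Op h d]]]]]]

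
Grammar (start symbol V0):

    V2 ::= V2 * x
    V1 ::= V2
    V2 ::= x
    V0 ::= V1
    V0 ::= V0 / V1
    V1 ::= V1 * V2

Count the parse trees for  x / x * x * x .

Parse trees for x / x * x * x:
  [V0 [V0 [V1 [V2 x]]] / [V1 [V2 [V2 [V2 x] * x] * x]]]
  [V0 [V0 [V1 [V2 x]]] / [V1 [V1 [V2 x]] * [V2 [V2 x] * x]]]
  [V0 [V0 [V1 [V2 x]]] / [V1 [V1 [V2 [V2 x] * x]] * [V2 x]]]
  [V0 [V0 [V1 [V2 x]]] / [V1 [V1 [V1 [V2 x]] * [V2 x]] * [V2 x]]]

4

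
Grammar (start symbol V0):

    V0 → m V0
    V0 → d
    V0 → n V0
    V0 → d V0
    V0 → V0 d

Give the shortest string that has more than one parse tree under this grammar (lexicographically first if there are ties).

length 1: no string has ≥2 trees
length 2: d d has 2 parse trees

Two derivations of d d:
  V0 ⇒ d V0 ⇒ d d
  V0 ⇒ V0 d ⇒ d d

d d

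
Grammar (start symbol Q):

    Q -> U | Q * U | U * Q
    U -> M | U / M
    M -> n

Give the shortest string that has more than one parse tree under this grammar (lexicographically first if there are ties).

n * n

length 1: no string has ≥2 trees
length 3: n * n has 2 parse trees

Two derivations of n * n:
  Q ⇒ Q * U ⇒ U * U ⇒ M * U ⇒ n * U ⇒ n * M ⇒ n * n
  Q ⇒ U * Q ⇒ M * Q ⇒ n * Q ⇒ n * U ⇒ n * M ⇒ n * n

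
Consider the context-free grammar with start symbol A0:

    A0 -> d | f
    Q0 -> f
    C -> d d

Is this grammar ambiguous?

Unambiguous

(Q0, C are unreachable from A0, so their rules don't affect L(A0).) Restricted to the reachable nonterminals, every rule has the form A → t or A → t B, and no two rules for the same A share a first terminal. The grammar encodes a DFA — one run per string.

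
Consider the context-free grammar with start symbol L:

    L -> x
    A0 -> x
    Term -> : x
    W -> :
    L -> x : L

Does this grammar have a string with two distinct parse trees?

Only L is reachable from L; ignoring the rest: Right-recursive list with a separator: after each atom, whether the separator follows determines the rule. One parse per string.

Unambiguous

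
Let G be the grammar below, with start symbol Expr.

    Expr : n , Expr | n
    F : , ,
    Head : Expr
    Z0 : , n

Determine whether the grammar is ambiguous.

(F, Head, Z0 are unreachable from Expr, so their rules don't affect L(Expr).) Right-recursive list with a separator: after each atom, whether the separator follows determines the rule. One parse per string.

Unambiguous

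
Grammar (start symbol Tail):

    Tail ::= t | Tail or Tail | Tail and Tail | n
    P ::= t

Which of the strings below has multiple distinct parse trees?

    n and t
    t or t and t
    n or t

n and t: 1 tree
t or t and t: 2 trees
n or t: 1 tree

t or t and t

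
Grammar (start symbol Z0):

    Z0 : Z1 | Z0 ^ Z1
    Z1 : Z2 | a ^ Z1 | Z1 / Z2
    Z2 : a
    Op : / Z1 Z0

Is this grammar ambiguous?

Witness: a ^ a

Derivation 1: Z0 ⇒ Z1 ⇒ a ^ Z1 ⇒ a ^ Z2 ⇒ a ^ a
Derivation 2: Z0 ⇒ Z0 ^ Z1 ⇒ Z1 ^ Z1 ⇒ Z2 ^ Z1 ⇒ a ^ Z1 ⇒ a ^ Z2 ⇒ a ^ a

Two distinct leftmost derivations for the same string.

Ambiguous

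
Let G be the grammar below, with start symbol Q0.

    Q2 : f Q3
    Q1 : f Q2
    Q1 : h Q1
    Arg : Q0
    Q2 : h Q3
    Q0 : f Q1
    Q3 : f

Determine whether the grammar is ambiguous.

(Arg is unreachable from Q0, so its rules don't affect L(Q0).) Restricted to the reachable nonterminals, every rule has the form A → t or A → t B, and no two rules for the same A share a first terminal. The grammar encodes a DFA — one run per string.

Unambiguous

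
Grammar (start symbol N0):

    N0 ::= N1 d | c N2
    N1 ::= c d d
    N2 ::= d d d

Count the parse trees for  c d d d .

Parse trees for c d d d:
  [N0 [N1 c d d] d]
  [N0 c [N2 d d d]]

2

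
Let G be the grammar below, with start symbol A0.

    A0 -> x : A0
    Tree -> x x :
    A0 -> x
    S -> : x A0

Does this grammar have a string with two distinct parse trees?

Only A0 is reachable from A0; ignoring the rest: Right-recursive list with a separator: after each atom, whether the separator follows determines the rule. One parse per string.

Unambiguous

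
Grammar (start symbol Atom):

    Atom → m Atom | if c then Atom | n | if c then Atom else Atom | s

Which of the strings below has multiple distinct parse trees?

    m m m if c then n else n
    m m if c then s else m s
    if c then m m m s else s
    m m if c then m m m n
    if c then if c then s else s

if c then if c then s else s

m m m if c then n else n: 1 tree
m m if c then s else m s: 1 tree
if c then m m m s else s: 1 tree
m m if c then m m m n: 1 tree
if c then if c then s else s: 2 trees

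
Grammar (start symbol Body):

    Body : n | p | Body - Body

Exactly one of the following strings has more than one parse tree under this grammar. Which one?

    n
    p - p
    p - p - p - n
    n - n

p - p - p - n

n: 1 tree
p - p: 1 tree
p - p - p - n: 5 trees
n - n: 1 tree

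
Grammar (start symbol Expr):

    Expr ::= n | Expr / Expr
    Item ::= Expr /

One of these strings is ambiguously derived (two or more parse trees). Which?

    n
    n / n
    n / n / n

n / n / n

n: 1 tree
n / n: 1 tree
n / n / n: 2 trees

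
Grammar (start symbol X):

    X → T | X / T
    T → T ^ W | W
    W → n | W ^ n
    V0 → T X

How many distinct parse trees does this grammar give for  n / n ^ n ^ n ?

4

Parse trees for n / n ^ n ^ n:
  [X [X [T [W n]]] / [T [T [W n]] ^ [W [W n] ^ n]]]
  [X [X [T [W n]]] / [T [T [T [W n]] ^ [W n]] ^ [W n]]]
  [X [X [T [W n]]] / [T [T [W [W n] ^ n]] ^ [W n]]]
  [X [X [T [W n]]] / [T [W [W [W n] ^ n] ^ n]]]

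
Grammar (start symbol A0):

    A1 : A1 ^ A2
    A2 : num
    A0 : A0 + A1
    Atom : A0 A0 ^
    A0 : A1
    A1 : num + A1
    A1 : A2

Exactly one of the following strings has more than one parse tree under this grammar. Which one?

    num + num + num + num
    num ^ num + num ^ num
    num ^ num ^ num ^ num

num + num + num + num

num + num + num + num: 8 trees
num ^ num + num ^ num: 1 tree
num ^ num ^ num ^ num: 1 tree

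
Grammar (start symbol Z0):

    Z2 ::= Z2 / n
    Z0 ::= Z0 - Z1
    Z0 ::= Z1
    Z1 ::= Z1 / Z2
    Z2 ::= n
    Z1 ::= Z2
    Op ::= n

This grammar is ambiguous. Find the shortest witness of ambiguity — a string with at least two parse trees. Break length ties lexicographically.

length 1: no string has ≥2 trees
length 3: n / n has 2 parse trees

Two derivations of n / n:
  Z0 ⇒ Z1 ⇒ Z1 / Z2 ⇒ Z2 / Z2 ⇒ n / Z2 ⇒ n / n
  Z0 ⇒ Z1 ⇒ Z2 ⇒ Z2 / n ⇒ n / n

n / n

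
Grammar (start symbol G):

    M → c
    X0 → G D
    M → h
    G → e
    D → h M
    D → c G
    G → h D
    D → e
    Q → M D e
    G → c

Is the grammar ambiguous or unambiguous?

Unambiguous

Only G, D, M are reachable from G; ignoring the rest: Restricted to the reachable nonterminals, every rule has the form A → t or A → t B, and no two rules for the same A share a first terminal. The grammar encodes a DFA — one run per string.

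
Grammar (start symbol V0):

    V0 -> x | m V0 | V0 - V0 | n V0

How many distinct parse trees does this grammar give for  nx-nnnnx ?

Parse trees for nx-nnnnx:
  [V0 [V0 n [V0 x]] - [V0 n [V0 n [V0 n [V0 n [V0 x]]]]]]
  [V0 n [V0 [V0 x] - [V0 n [V0 n [V0 n [V0 n [V0 x]]]]]]]

2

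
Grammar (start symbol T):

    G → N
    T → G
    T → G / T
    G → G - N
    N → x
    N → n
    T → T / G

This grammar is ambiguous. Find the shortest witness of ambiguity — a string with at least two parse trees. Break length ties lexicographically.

n / n

length 1: no string has ≥2 trees
length 3: n / n has 2 parse trees

Two derivations of n / n:
  T ⇒ G / T ⇒ N / T ⇒ n / T ⇒ n / G ⇒ n / N ⇒ n / n
  T ⇒ T / G ⇒ G / G ⇒ N / G ⇒ n / G ⇒ n / N ⇒ n / n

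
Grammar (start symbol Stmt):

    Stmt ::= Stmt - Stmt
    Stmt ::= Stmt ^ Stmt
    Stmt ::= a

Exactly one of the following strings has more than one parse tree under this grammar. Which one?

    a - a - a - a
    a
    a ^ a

a - a - a - a: 5 trees
a: 1 tree
a ^ a: 1 tree

a - a - a - a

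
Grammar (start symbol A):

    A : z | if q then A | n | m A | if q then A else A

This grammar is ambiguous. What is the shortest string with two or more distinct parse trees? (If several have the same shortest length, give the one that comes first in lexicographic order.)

length 1: no string has ≥2 trees
length 2: no string has ≥2 trees
length 3: no string has ≥2 trees
length 4: no string has ≥2 trees
length 5: no string has ≥2 trees
length 6: no string has ≥2 trees
length 7: no string has ≥2 trees
length 8: no string has ≥2 trees
length 9: if q then if q then n else n has 2 parse trees

Two derivations of if q then if q then n else n:
  A ⇒ if q then A ⇒ if q then if q then A else A ⇒ if q then if q then n else A ⇒ if q then if q then n else n
  A ⇒ if q then A else A ⇒ if q then if q then A else A ⇒ if q then if q then n else A ⇒ if q then if q then n else n

if q then if q then n else n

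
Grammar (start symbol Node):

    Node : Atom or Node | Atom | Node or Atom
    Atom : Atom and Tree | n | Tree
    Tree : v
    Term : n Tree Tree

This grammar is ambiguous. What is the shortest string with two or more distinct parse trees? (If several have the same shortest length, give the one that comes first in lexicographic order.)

length 1: no string has ≥2 trees
length 3: n or n has 2 parse trees

Two derivations of n or n:
  Node ⇒ Atom or Node ⇒ n or Node ⇒ n or Atom ⇒ n or n
  Node ⇒ Node or Atom ⇒ Atom or Atom ⇒ n or Atom ⇒ n or n

n or n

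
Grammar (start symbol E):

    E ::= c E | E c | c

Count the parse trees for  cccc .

Parse trees for cccc:
  [E c [E c [E c [E c]]]]
  [E c [E c [E [E c] c]]]
  [E c [E [E c [E c]] c]]
  [E c [E [E [E c] c] c]]
  [E [E c [E c [E c]]] c]
  [E [E c [E [E c] c]] c]
  [E [E [E c [E c]] c] c]
  [E [E [E [E c] c] c] c]

8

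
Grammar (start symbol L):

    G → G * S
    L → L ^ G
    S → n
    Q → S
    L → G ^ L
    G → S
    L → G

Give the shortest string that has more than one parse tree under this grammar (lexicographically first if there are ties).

length 1: no string has ≥2 trees
length 3: n ^ n has 2 parse trees

Two derivations of n ^ n:
  L ⇒ L ^ G ⇒ G ^ G ⇒ S ^ G ⇒ n ^ G ⇒ n ^ S ⇒ n ^ n
  L ⇒ G ^ L ⇒ S ^ L ⇒ n ^ L ⇒ n ^ G ⇒ n ^ S ⇒ n ^ n

n ^ n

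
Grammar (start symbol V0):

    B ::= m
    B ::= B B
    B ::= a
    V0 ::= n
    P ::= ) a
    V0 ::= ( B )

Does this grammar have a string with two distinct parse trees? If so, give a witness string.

Witness: ( a a a )

Derivation 1: V0 ⇒ ( B ) ⇒ ( B B ) ⇒ ( B B B ) ⇒ ( a B B ) ⇒ ( a a B ) ⇒ ( a a a )
Derivation 2: V0 ⇒ ( B ) ⇒ ( B B ) ⇒ ( a B ) ⇒ ( a B B ) ⇒ ( a a B ) ⇒ ( a a a )

Two distinct leftmost derivations for the same string.

Ambiguous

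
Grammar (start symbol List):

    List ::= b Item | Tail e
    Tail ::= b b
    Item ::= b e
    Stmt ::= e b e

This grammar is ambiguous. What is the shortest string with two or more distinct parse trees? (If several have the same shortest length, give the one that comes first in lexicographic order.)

b b e

length 3: b b e has 2 parse trees

Two derivations of b b e:
  List ⇒ b Item ⇒ b b e
  List ⇒ Tail e ⇒ b b e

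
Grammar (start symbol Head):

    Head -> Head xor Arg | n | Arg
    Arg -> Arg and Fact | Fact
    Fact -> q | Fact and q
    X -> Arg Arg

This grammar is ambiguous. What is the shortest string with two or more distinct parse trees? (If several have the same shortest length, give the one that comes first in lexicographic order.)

length 1: no string has ≥2 trees
length 3: q and q has 2 parse trees

Two derivations of q and q:
  Head ⇒ Arg ⇒ Arg and Fact ⇒ Fact and Fact ⇒ q and Fact ⇒ q and q
  Head ⇒ Arg ⇒ Fact ⇒ Fact and q ⇒ q and q

q and q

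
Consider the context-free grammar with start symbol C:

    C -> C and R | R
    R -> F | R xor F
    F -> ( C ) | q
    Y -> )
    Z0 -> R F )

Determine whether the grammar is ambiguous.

Only C, R, F are reachable from C; ignoring the rest: This is a standard precedence ladder (C over R over F), with each level left-recursive on its own operator ('and' at C, 'xor' at R). That structure is LR(1), hence unambiguous.

Unambiguous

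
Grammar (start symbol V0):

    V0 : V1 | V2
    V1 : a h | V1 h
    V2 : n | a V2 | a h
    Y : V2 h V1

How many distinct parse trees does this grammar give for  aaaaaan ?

Parse trees for aaaaaan:
  [V0 [V2 a [V2 a [V2 a [V2 a [V2 a [V2 a [V2 n]]]]]]]]

1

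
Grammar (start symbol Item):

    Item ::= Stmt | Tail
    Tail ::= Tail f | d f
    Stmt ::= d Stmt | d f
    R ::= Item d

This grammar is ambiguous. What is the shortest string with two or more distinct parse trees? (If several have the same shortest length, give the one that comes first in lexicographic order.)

d f

length 2: d f has 2 parse trees

Two derivations of d f:
  Item ⇒ Stmt ⇒ d f
  Item ⇒ Tail ⇒ d f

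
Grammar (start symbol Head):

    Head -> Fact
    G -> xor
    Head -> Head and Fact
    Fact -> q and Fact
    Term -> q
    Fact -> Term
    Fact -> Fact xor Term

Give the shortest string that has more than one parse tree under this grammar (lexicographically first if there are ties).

q and q

length 1: no string has ≥2 trees
length 3: q and q has 2 parse trees

Two derivations of q and q:
  Head ⇒ Fact ⇒ q and Fact ⇒ q and Term ⇒ q and q
  Head ⇒ Head and Fact ⇒ Fact and Fact ⇒ Term and Fact ⇒ q and Fact ⇒ q and Term ⇒ q and q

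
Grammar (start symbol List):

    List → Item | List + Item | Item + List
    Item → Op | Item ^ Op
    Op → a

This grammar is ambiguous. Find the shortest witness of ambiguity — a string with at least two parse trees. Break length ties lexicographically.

a + a

length 1: no string has ≥2 trees
length 3: a + a has 2 parse trees

Two derivations of a + a:
  List ⇒ List + Item ⇒ Item + Item ⇒ Op + Item ⇒ a + Item ⇒ a + Op ⇒ a + a
  List ⇒ Item + List ⇒ Op + List ⇒ a + List ⇒ a + Item ⇒ a + Op ⇒ a + a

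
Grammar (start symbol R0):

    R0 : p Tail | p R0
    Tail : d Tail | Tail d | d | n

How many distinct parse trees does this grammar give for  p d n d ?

2

Parse trees for p d n d:
  [R0 p [Tail d [Tail [Tail n] d]]]
  [R0 p [Tail [Tail d [Tail n]] d]]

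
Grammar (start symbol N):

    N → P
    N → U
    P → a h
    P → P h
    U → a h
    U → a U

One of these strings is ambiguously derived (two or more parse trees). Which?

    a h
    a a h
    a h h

a h

a h: 2 trees
a a h: 1 tree
a h h: 1 tree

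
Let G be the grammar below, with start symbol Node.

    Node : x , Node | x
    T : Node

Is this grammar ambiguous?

(T is unreachable from Node, so its rules don't affect L(Node).) Right-recursive list with a separator: after each atom, whether the separator follows determines the rule. One parse per string.

Unambiguous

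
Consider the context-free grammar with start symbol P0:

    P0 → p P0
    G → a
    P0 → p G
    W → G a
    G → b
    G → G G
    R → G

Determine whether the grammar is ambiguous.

Witness: p a a a

Derivation 1: P0 ⇒ p G ⇒ p G G ⇒ p a G ⇒ p a G G ⇒ p a a G ⇒ p a a a
Derivation 2: P0 ⇒ p G ⇒ p G G ⇒ p G G G ⇒ p a G G ⇒ p a a G ⇒ p a a a

Two distinct leftmost derivations for the same string.

Ambiguous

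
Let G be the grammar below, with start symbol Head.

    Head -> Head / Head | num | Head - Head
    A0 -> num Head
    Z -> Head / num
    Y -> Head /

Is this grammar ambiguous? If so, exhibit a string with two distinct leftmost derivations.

Ambiguous

Witness: num - num - num

Derivation 1: Head ⇒ Head - Head ⇒ num - Head ⇒ num - Head - Head ⇒ num - num - Head ⇒ num - num - num
Derivation 2: Head ⇒ Head - Head ⇒ Head - Head - Head ⇒ num - Head - Head ⇒ num - num - Head ⇒ num - num - num

Two distinct leftmost derivations for the same string.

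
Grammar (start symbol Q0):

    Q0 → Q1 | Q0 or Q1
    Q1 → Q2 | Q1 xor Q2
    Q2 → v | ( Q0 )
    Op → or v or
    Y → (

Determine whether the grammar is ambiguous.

Only Q0, Q1, Q2 are reachable from Q0; ignoring the rest: This is a standard precedence ladder (Q0 over Q1 over Q2), with each level left-recursive on its own operator ('or' at Q0, 'xor' at Q1). That structure is LR(1), hence unambiguous.

Unambiguous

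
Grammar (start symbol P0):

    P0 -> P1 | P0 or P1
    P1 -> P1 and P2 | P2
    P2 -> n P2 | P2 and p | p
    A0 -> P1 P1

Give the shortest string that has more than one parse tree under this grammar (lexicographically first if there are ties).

p and p

length 1: no string has ≥2 trees
length 2: no string has ≥2 trees
length 3: p and p has 2 parse trees

Two derivations of p and p:
  P0 ⇒ P1 ⇒ P1 and P2 ⇒ P2 and P2 ⇒ p and P2 ⇒ p and p
  P0 ⇒ P1 ⇒ P2 ⇒ P2 and p ⇒ p and p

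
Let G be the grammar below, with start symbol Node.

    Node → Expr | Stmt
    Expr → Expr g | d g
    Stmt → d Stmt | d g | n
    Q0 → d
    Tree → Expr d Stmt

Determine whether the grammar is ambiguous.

Witness: d g

Derivation 1: Node ⇒ Expr ⇒ d g
Derivation 2: Node ⇒ Stmt ⇒ d g

Two distinct leftmost derivations for the same string.

Ambiguous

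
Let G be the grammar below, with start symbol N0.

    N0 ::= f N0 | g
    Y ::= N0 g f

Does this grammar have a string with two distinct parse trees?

(Y is unreachable from N0, so its rules don't affect L(N0).) Restricted to the reachable nonterminals, every rule has the form A → t or A → t B, and no two rules for the same A share a first terminal. The grammar encodes a DFA — one run per string.

Unambiguous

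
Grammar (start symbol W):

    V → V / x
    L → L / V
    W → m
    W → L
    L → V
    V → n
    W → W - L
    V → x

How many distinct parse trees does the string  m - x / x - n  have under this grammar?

Parse trees for m - x / x - n:
  [W [W [W m] - [L [L [V x]] / [V x]]] - [L [V n]]]
  [W [W [W m] - [L [V [V x] / x]]] - [L [V n]]]

2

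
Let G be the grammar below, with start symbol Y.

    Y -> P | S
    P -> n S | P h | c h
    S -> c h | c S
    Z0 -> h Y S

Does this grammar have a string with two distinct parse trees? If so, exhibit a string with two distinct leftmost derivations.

Ambiguous

Witness: c h

Derivation 1: Y ⇒ P ⇒ c h
Derivation 2: Y ⇒ S ⇒ c h

Two distinct leftmost derivations for the same string.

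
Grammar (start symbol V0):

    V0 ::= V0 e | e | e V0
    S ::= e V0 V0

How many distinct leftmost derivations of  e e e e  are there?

Parse trees for e e e e:
  [V0 [V0 [V0 [V0 e] e] e] e]
  [V0 [V0 [V0 e [V0 e]] e] e]
  [V0 [V0 e [V0 [V0 e] e]] e]
  [V0 [V0 e [V0 e [V0 e]]] e]
  [V0 e [V0 [V0 [V0 e] e] e]]
  [V0 e [V0 [V0 e [V0 e]] e]]
  [V0 e [V0 e [V0 [V0 e] e]]]
  [V0 e [V0 e [V0 e [V0 e]]]]

8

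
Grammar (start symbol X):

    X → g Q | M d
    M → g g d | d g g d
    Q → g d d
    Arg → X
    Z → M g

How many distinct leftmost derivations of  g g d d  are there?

2

Parse trees for g g d d:
  [X g [Q g d d]]
  [X [M g g d] d]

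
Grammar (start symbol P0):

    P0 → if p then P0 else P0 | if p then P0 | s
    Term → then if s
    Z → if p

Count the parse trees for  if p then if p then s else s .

Parse trees for if p then if p then s else s:
  [P0 if p then [P0 if p then [P0 s]] else [P0 s]]
  [P0 if p then [P0 if p then [P0 s] else [P0 s]]]

2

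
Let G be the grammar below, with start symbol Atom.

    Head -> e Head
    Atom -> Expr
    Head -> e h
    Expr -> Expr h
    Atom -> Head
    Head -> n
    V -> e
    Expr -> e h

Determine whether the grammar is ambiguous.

Ambiguous

Witness: e h

Derivation 1: Atom ⇒ Expr ⇒ e h
Derivation 2: Atom ⇒ Head ⇒ e h

Two distinct leftmost derivations for the same string.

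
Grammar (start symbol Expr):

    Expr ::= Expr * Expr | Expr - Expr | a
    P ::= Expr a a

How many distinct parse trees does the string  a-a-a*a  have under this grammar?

5

Parse trees for a-a-a*a:
  [Expr [Expr [Expr a] - [Expr [Expr a] - [Expr a]]] * [Expr a]]
  [Expr [Expr [Expr [Expr a] - [Expr a]] - [Expr a]] * [Expr a]]
  [Expr [Expr a] - [Expr [Expr [Expr a] - [Expr a]] * [Expr a]]]
  [Expr [Expr a] - [Expr [Expr a] - [Expr [Expr a] * [Expr a]]]]
  [Expr [Expr [Expr a] - [Expr a]] - [Expr [Expr a] * [Expr a]]]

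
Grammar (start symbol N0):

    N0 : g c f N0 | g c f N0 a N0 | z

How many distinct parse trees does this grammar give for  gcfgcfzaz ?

Parse trees for gcfgcfzaz:
  [N0 g c f [N0 g c f [N0 z] a [N0 z]]]
  [N0 g c f [N0 g c f [N0 z]] a [N0 z]]

2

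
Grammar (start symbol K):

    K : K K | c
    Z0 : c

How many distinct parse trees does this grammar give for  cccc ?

Parse trees for cccc:
  [K [K c] [K [K c] [K [K c] [K c]]]]
  [K [K c] [K [K [K c] [K c]] [K c]]]
  [K [K [K c] [K c]] [K [K c] [K c]]]
  [K [K [K c] [K [K c] [K c]]] [K c]]
  [K [K [K [K c] [K c]] [K c]] [K c]]

5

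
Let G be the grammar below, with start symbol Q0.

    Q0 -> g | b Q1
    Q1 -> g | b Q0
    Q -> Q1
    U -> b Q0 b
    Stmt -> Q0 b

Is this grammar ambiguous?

Unambiguous

(Q, U, Stmt are unreachable from Q0, so their rules don't affect L(Q0).) The reachable rules are right-linear with at most one rule per (nonterminal, next-terminal) pair. Each input token forces the next rule, so parsing is deterministic.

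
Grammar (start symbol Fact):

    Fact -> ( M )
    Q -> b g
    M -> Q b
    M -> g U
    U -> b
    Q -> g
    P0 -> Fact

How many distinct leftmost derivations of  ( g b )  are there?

Parse trees for ( g b ):
  [Fact ( [M [Q g] b] )]
  [Fact ( [M g [U b]] )]

2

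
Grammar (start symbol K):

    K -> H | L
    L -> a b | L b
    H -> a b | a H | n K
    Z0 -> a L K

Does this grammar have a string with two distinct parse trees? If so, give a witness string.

Witness: a b

Derivation 1: K ⇒ H ⇒ a b
Derivation 2: K ⇒ L ⇒ a b

Two distinct leftmost derivations for the same string.

Ambiguous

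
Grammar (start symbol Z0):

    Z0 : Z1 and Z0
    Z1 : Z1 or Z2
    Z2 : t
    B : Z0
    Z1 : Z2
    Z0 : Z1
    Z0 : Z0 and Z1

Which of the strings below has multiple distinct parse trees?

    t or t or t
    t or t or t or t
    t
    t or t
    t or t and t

t or t or t: 1 tree
t or t or t or t: 1 tree
t: 1 tree
t or t: 1 tree
t or t and t: 2 trees

t or t and t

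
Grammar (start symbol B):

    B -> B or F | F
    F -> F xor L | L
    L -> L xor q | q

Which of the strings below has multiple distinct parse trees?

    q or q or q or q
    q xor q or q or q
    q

q or q or q or q: 1 tree
q xor q or q or q: 2 trees
q: 1 tree

q xor q or q or q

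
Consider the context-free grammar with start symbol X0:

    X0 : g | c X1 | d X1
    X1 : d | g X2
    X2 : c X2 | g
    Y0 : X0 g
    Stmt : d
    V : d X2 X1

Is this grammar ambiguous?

Only X0, X1, X2 are reachable from X0; ignoring the rest: Restricted to the reachable nonterminals, every rule has the form A → t or A → t B, and no two rules for the same A share a first terminal. The grammar encodes a DFA — one run per string.

Unambiguous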